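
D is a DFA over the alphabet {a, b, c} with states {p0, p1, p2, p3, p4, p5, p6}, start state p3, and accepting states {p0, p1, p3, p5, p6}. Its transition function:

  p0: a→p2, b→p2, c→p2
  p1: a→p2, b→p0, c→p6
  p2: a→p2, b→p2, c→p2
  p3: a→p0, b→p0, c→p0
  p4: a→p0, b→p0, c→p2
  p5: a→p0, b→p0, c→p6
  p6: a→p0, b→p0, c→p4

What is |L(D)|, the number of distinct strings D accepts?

4

The useful subgraph on states {p0, p3} is acyclic, so L(D) is finite; the longest accepting path visits 2 useful states, giving maximum string length 1.
Counting accepting paths from p3 by length: 1 of length 0, 3 of length 1. Total 4.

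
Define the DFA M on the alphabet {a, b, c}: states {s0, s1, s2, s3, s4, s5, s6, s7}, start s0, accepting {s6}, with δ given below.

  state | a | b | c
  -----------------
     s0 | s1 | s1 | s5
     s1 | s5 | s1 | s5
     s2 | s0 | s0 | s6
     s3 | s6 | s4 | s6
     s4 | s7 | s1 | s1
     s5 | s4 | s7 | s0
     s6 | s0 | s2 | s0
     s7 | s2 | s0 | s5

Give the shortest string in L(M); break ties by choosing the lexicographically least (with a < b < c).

A breadth-first search from s0 reaches an accepting state first via the path s0 → s5 → s7 → s2 → s6 on input cbac.
No string of length < 4 is accepted (BFS exhausts all shorter strings without reaching an accepting state), and cbac is the lexicographically least accepting string of length 4.

cbac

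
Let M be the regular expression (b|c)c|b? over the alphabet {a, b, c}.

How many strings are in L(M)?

The expression has no Kleene star, so L(M) is finite. Expanding the alternatives gives {ε, b, bc, cc}.
That is 1 of length 0, 1 of length 1, 2 of length 2: 4 strings in all.

4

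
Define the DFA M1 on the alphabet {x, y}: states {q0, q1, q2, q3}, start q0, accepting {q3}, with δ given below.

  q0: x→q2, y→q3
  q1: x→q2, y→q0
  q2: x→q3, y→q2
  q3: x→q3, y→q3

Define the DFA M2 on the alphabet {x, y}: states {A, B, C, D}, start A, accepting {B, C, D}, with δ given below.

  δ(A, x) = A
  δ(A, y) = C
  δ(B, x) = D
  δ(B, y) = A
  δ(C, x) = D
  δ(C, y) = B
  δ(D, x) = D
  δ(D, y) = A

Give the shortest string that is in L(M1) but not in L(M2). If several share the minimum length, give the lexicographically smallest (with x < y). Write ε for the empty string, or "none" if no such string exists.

The string xx is accepted by M1 but not by M2.
No shorter string lies in the difference, and xx is the lexicographically first length-2 string in L(M1) \ L(M2).

xx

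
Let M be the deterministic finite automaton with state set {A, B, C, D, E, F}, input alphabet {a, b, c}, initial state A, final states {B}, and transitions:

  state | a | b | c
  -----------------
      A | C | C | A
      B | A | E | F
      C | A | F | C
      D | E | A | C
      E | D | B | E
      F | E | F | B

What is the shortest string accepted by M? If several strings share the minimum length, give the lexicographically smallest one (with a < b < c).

A breadth-first search from A reaches an accepting state first via the path A → C → F → B on input abc.
No string of length < 3 is accepted (BFS exhausts all shorter strings without reaching an accepting state), and abc is the lexicographically least accepting string of length 3.

abc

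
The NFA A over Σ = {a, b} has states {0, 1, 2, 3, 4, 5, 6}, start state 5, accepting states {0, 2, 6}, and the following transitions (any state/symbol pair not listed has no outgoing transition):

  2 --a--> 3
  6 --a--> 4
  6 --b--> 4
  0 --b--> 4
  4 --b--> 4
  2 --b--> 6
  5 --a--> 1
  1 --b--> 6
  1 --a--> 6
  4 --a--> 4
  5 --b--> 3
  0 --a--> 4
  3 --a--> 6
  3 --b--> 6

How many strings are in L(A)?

4

The useful subgraph on states {1, 3, 5, 6} is acyclic, so L(A) is finite; the longest accepting path visits 3 useful states, giving maximum string length 2.
Counting accepting paths from 5 by length: 4 of length 2. Total 4.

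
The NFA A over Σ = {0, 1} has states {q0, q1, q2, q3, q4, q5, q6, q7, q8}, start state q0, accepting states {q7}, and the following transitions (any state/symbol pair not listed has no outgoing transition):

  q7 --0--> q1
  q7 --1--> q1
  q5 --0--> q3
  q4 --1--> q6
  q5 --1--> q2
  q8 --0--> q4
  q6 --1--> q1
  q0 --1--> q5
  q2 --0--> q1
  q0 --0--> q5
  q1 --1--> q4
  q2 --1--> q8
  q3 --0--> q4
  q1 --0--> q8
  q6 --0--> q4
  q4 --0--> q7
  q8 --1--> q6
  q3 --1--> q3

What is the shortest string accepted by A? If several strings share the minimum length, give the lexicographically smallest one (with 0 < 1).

0000

A breadth-first search from q0 reaches an accepting state first via the path q0 → q5 → q3 → q4 → q7 on input 0000.
No string of length < 4 is accepted (BFS exhausts all shorter strings without reaching an accepting state), and 0000 is the lexicographically least accepting string of length 4.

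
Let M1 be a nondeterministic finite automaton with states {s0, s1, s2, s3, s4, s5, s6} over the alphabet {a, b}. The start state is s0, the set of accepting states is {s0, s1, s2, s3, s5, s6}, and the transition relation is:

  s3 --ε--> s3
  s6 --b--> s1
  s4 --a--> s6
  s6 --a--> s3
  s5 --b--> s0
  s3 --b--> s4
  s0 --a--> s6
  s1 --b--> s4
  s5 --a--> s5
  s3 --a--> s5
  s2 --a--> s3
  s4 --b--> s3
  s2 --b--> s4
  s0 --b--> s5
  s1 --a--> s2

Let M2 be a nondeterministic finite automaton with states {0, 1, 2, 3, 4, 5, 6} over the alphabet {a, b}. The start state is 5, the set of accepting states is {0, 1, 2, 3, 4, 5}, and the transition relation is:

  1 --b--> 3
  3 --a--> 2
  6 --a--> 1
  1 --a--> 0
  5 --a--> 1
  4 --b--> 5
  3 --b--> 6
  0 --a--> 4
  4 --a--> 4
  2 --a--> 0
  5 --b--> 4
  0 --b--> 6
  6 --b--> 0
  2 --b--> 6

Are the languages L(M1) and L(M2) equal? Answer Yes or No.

Yes

Exploring the product automaton M1 × M2 from the start pair (s0, 5), following both machines on each input symbol, reaches 7 state pairs: (s0, 5), (s6, 1), (s5, 4), (s3, 0), (s1, 3), (s4, 6), (s2, 2).
M1 accepts in {s0, s1, s2, s3, s5, s6} and M2 accepts in {0, 1, 2, 3, 4, 5}. In every reachable pair the two components are either both accepting — (s0, 5), (s6, 1), (s5, 4), (s3, 0), (s1, 3), (s2, 2) — or both non-accepting, so no string is accepted by exactly one of the machines: L(M1) \ L(M2) and L(M2) \ L(M1) are both empty.
Hence every string is accepted by M1 iff it is accepted by M2, and the two languages coincide.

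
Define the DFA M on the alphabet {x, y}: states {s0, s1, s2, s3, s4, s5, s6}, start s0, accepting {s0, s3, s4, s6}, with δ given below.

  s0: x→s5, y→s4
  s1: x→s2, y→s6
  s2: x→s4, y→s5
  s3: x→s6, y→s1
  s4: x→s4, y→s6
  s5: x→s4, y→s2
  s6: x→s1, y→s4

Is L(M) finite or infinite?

infinite

State s4 is reachable from the start and can reach an accepting state, and it lies on the cycle s4 → s4.
Traversing that cycle any number of times yields accepted strings of unbounded length, so the language is infinite.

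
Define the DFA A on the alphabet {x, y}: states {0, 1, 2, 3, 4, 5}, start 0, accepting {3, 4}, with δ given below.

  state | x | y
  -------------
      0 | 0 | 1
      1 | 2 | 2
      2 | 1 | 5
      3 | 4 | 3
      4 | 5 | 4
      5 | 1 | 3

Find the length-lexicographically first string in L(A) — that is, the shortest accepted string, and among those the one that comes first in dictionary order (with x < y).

A breadth-first search from 0 reaches an accepting state first via the path 0 → 1 → 2 → 5 → 3 on input yxyy.
No string of length < 4 is accepted (BFS exhausts all shorter strings without reaching an accepting state), and yxyy is the lexicographically least accepting string of length 4.

yxyy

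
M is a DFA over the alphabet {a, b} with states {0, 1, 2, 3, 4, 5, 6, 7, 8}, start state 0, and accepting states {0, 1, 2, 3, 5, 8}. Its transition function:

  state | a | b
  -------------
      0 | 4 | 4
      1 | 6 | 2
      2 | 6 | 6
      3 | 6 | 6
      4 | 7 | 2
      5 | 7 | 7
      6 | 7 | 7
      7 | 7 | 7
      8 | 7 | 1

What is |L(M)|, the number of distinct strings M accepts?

The useful subgraph on states {0, 2, 4} is acyclic, so L(M) is finite; the longest accepting path visits 3 useful states, giving maximum string length 2.
Counting accepting paths from 0 by length: 1 of length 0, 2 of length 2. Total 3.

3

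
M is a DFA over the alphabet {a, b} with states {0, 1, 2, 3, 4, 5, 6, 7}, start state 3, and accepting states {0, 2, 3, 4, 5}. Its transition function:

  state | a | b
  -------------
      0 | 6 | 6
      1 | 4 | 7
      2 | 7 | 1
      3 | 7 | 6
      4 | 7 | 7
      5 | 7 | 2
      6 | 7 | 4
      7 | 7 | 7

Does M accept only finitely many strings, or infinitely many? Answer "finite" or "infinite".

The useful states (reachable from 3 and able to reach an accepting state) are {3, 4, 6}.
Restricted to these states the transition graph has no cycle, so every accepting path has bounded length and L is finite.

finite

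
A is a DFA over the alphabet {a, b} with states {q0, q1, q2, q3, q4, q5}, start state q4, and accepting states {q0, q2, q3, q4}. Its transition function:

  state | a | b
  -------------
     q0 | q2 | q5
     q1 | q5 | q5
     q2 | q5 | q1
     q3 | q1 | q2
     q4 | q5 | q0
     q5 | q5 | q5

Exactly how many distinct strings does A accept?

3

The useful subgraph on states {q0, q2, q4} is acyclic, so L(A) is finite; the longest accepting path visits 3 useful states, giving maximum string length 2.
Counting accepting paths from q4 by length: 1 of length 0, 1 of length 1, 1 of length 2. Total 3.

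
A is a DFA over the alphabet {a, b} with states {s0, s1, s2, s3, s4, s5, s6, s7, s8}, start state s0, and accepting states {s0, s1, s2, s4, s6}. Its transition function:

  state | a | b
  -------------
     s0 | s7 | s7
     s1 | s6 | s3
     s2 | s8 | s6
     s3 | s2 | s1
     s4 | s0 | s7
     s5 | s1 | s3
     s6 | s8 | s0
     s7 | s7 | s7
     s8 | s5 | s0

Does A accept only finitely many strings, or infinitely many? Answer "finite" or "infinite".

The useful states (reachable from s0 and able to reach an accepting state) are {s0}.
Restricted to these states the transition graph has no cycle, so every accepting path has bounded length and L is finite.

finite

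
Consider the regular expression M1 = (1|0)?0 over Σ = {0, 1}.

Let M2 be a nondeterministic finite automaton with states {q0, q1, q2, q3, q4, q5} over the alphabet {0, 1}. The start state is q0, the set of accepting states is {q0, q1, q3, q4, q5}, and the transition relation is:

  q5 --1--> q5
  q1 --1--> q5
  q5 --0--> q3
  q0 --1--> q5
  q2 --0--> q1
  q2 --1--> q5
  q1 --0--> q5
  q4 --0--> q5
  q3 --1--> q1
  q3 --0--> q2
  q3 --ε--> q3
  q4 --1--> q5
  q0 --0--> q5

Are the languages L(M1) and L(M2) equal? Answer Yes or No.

No

The empty string ε is accepted by M2 but rejected by M1.
So L(M1) ≠ L(M2).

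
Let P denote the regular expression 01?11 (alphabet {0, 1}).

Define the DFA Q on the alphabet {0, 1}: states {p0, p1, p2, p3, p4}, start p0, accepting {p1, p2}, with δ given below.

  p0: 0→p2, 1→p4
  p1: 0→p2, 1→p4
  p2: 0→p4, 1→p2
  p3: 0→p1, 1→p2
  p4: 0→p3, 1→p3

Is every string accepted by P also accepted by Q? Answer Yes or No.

Converting the expression P to a DFA (subset construction, then merging equivalent states) gives the minimal DFA with states {r0, r1, r2, r3, r4, r5}, start state r0, accepting states {r4, r5} and transitions r0: 0→r1, 1→r2; r1: 0→r2, 1→r3; r2: 0→r2, 1→r2; r3: 0→r2, 1→r4; r4: 0→r2, 1→r5; r5: 0→r2, 1→r2.
Exploring the product automaton P × Q from the start pair (r0, p0), following both machines on each input symbol, reaches 9 state pairs: (r0, p0), (r1, p2), (r2, p4), (r3, p2), (r2, p3), (r4, p2), (r2, p1), (r2, p2), (r5, p2).
P accepts in {r4, r5} and Q accepts in {p1, p2}. The reachable pairs whose P-component is accepting are (r4, p2), (r5, p2); in each of them the Q-component is accepting too, so the product for L(P) \ L(Q) (P-component accepting, Q-component rejecting) has no reachable accepting pair and the difference is empty.
Hence every string in L(P) is also in L(Q).

Yes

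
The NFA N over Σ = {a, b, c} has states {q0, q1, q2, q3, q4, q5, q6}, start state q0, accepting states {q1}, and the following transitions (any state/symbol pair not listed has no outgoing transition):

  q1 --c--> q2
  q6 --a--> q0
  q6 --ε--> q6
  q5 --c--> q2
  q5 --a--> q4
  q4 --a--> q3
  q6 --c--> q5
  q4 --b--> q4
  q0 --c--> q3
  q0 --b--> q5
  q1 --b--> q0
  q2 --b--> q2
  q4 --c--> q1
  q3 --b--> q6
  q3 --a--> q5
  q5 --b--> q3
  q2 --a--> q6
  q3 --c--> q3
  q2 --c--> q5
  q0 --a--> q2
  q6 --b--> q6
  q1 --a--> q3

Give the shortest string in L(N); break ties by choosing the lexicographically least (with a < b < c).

bac

A breadth-first search from q0 reaches an accepting state first via the path q0 → q5 → q4 → q1 on input bac.
No string of length < 3 is accepted (BFS exhausts all shorter strings without reaching an accepting state), and bac is the lexicographically least accepting string of length 3.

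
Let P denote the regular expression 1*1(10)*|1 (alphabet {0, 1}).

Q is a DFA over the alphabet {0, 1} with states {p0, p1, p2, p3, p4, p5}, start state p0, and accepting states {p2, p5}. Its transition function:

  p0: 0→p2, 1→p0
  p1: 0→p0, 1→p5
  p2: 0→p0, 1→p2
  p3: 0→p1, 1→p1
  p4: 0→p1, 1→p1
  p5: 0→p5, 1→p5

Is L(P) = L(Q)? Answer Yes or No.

The string 1 is accepted by P but rejected by Q.
So L(P) ≠ L(Q).

No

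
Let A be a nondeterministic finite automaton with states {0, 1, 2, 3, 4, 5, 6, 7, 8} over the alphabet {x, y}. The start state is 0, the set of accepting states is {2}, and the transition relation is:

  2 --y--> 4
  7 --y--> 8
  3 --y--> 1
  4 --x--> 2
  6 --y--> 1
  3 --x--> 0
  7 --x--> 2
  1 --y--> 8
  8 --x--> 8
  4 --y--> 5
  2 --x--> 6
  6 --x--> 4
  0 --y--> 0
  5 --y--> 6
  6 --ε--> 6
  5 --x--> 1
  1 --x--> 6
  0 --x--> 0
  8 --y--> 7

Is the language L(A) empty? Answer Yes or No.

The states reachable from the start state are {0}.
None of the accepting states {2} is reachable, so no string is accepted and L(A) = ∅.

Yes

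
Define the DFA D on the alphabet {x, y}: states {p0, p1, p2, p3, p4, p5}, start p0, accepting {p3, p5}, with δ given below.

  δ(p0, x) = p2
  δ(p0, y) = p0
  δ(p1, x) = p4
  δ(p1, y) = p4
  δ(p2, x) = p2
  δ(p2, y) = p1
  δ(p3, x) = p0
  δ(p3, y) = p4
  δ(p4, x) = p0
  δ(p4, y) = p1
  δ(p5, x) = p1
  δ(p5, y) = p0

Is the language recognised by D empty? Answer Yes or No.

Yes

The states reachable from the start state are {p0, p1, p2, p4}.
None of the accepting states {p3, p5} is reachable, so no string is accepted and L(D) = ∅.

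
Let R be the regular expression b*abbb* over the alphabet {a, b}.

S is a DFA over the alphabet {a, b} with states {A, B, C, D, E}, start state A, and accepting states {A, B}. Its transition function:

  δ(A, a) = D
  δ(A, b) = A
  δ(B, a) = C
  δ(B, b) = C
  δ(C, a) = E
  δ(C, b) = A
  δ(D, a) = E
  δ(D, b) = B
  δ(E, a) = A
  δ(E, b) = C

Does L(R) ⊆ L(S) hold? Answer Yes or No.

The string abb is in L(R) but not in L(S).
So L(R) ⊄ L(S).

No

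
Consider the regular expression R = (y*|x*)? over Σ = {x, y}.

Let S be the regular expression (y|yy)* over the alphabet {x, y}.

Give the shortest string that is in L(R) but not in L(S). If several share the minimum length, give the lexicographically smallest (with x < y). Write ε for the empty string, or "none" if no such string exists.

The string x is accepted by R but not by S.
No shorter string lies in the difference, and x is the lexicographically first length-1 string in L(R) \ L(S).

x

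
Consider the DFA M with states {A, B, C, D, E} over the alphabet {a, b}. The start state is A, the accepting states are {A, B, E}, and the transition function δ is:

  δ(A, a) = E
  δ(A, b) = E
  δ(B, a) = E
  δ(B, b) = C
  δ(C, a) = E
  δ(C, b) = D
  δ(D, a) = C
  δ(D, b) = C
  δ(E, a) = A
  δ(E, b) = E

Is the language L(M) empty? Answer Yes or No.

The empty string ε is accepted: the run A ends in the accepting state A.
Since at least one string is accepted, L(M) is not empty.

No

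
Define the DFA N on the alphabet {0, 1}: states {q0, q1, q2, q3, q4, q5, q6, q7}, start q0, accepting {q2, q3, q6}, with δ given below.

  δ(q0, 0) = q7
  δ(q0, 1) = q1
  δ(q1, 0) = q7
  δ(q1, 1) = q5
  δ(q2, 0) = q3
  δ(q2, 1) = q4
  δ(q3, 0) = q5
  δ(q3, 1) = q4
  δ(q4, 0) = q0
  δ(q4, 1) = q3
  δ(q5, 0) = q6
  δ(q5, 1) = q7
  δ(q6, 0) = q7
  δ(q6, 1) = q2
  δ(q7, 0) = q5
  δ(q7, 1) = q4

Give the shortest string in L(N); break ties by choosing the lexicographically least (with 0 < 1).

000

A breadth-first search from q0 reaches an accepting state first via the path q0 → q7 → q5 → q6 on input 000.
No string of length < 3 is accepted (BFS exhausts all shorter strings without reaching an accepting state), and 000 is the lexicographically least accepting string of length 3.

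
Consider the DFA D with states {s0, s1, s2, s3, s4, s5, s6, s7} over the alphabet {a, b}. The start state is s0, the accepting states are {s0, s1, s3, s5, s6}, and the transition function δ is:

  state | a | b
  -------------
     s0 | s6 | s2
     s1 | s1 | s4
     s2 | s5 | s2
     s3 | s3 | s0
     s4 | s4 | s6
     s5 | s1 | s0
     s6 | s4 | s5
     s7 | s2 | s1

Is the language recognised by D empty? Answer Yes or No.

The empty string ε is accepted: the run s0 ends in the accepting state s0.
Since at least one string is accepted, L(D) is not empty.

No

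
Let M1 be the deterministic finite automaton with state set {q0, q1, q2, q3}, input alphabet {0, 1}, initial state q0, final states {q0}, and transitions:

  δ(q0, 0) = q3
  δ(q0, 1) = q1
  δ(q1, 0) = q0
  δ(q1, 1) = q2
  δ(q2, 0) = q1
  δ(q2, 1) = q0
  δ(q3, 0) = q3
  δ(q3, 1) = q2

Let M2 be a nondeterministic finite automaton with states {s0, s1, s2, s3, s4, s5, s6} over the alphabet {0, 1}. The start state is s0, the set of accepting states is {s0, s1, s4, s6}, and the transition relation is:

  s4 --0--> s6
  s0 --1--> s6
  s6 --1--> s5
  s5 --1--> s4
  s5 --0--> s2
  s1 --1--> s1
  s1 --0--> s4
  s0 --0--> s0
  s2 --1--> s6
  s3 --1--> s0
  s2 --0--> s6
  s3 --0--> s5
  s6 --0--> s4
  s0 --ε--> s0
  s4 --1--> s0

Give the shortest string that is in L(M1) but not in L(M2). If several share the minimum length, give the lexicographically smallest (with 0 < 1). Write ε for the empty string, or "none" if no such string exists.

011

The string 011 is accepted by M1 but not by M2.
No shorter string lies in the difference, and 011 is the lexicographically first length-3 string in L(M1) \ L(M2).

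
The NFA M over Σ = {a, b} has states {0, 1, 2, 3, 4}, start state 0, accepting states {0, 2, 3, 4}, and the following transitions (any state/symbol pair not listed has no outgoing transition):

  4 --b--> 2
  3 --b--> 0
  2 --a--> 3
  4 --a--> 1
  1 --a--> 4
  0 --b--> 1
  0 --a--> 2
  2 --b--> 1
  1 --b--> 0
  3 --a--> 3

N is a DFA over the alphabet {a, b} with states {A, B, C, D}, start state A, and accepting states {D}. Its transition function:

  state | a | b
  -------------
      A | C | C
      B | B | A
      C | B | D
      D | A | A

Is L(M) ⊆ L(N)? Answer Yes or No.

The empty string ε is in L(M) but not in L(N).
So L(M) ⊄ L(N).

No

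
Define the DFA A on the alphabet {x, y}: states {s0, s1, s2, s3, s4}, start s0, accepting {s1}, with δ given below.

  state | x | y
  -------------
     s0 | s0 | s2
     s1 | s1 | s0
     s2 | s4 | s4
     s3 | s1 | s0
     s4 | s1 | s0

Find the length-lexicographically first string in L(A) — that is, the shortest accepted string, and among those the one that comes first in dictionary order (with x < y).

A breadth-first search from s0 reaches an accepting state first via the path s0 → s2 → s4 → s1 on input yxx.
No string of length < 3 is accepted (BFS exhausts all shorter strings without reaching an accepting state), and yxx is the lexicographically least accepting string of length 3.

yxx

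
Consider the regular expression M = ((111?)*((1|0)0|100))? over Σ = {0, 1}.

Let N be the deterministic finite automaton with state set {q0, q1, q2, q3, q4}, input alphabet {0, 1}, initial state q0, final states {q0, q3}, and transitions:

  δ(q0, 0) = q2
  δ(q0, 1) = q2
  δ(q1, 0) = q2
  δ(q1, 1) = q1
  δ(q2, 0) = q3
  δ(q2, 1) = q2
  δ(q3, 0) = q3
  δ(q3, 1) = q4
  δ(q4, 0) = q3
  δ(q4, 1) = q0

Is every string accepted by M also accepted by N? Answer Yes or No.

Yes

Converting the expression M to a DFA (subset construction, then merging equivalent states) gives the minimal DFA with states {m0, m1, m2, m3, m4, m5, m6, m7}, start state m0, accepting states {m0, m3, m5} and transitions m0: 0→m1, 1→m2; m1: 0→m3, 1→m4; m2: 0→m5, 1→m6; m3: 0→m4, 1→m4; m4: 0→m4, 1→m4; m5: 0→m3, 1→m4; m6: 0→m1, 1→m7; m7: 0→m5, 1→m7.
Exploring the product automaton M × N from the start pair (m0, q0), following both machines on each input symbol, reaches 12 state pairs: (m0, q0), (m1, q2), (m2, q2), (m3, q3), (m4, q2), (m5, q3), (m6, q2), (m4, q3), (m4, q4), (m1, q3), (m7, q2), (m4, q0).
M accepts in {m0, m3, m5} and N accepts in {q0, q3}. The reachable pairs whose M-component is accepting are (m0, q0), (m3, q3), (m5, q3); in each of them the N-component is accepting too, so the product for L(M) \ L(N) (M-component accepting, N-component rejecting) has no reachable accepting pair and the difference is empty.
Hence every string in L(M) is also in L(N).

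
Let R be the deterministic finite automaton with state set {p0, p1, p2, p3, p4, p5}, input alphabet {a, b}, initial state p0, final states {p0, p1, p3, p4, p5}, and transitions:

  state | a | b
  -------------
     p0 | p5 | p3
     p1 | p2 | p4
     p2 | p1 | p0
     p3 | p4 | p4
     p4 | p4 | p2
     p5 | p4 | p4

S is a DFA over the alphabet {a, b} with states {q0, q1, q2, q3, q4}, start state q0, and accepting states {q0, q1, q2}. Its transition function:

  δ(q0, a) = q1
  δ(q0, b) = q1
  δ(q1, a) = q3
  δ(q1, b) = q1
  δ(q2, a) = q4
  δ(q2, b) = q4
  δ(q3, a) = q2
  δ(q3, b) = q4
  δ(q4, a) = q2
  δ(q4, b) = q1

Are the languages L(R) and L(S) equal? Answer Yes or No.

No

The string aa is accepted by R but rejected by S.
So L(R) ≠ L(S).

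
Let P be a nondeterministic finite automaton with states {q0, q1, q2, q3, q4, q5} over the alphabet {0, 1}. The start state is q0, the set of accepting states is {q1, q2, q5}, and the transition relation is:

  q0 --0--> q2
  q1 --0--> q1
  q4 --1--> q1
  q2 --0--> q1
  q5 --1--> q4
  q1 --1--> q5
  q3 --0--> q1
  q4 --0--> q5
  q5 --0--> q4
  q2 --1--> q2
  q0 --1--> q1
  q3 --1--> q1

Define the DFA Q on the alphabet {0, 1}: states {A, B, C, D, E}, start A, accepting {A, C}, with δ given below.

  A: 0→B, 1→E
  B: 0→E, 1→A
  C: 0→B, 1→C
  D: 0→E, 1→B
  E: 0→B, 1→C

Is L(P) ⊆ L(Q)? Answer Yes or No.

The string 0 is in L(P) but not in L(Q).
So L(P) ⊄ L(Q).

No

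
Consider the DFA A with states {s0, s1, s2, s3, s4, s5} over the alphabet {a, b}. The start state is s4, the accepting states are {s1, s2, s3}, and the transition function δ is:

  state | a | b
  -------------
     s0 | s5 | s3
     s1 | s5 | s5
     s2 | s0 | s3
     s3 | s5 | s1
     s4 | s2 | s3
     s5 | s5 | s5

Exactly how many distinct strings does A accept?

7

The useful subgraph on states {s0, s1, s2, s3, s4} is acyclic, so L(A) is finite; the longest accepting path visits 5 useful states, giving maximum string length 4.
Counting accepting paths from s4 by length: 2 of length 1, 2 of length 2, 2 of length 3, 1 of length 4. Total 7.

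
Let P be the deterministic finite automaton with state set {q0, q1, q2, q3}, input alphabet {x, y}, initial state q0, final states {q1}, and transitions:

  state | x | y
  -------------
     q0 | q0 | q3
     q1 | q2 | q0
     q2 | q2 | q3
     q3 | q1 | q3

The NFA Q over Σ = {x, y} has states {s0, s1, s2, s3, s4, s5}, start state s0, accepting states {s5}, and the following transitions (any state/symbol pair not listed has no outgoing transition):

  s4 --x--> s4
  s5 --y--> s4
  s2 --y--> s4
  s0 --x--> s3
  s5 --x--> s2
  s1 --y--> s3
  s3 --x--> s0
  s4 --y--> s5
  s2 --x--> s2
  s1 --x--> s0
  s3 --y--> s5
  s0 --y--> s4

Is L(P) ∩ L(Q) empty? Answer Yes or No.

Exploring the product automaton P × Q from the start pair (q0, s0), following both machines on each input symbol, reaches 11 state pairs: (q0, s0), (q0, s3), (q3, s4), (q3, s5), (q1, s4), (q1, s2), (q2, s4), (q0, s5), (q2, s2), (q0, s4), (q0, s2).
P accepts in {q1} and Q accepts in {s5}; no reachable pair has both components accepting, so no string drives both machines to acceptance simultaneously and L(P) ∩ L(Q) = ∅.
So no string is accepted by both, and the intersection is empty.

Yes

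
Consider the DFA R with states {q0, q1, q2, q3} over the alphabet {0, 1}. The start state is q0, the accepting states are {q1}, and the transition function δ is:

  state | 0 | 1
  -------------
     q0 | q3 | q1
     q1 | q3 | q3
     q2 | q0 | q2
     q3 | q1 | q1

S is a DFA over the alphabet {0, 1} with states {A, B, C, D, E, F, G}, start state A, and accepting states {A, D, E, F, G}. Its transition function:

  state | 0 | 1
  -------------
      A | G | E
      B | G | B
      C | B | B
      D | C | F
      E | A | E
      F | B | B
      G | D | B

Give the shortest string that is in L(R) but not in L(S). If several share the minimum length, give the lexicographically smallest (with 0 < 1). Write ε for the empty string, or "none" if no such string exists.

The string 01 is accepted by R but not by S.
No shorter string lies in the difference, and 01 is the lexicographically first length-2 string in L(R) \ L(S).

01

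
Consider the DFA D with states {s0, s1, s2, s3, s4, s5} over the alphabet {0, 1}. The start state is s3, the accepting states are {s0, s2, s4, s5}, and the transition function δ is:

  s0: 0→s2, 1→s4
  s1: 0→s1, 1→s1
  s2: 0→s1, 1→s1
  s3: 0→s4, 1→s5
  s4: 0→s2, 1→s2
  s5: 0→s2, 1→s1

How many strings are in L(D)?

5

The useful subgraph on states {s2, s3, s4, s5} is acyclic, so L(D) is finite; the longest accepting path visits 3 useful states, giving maximum string length 2.
Counting accepting paths from s3 by length: 2 of length 1, 3 of length 2. Total 5.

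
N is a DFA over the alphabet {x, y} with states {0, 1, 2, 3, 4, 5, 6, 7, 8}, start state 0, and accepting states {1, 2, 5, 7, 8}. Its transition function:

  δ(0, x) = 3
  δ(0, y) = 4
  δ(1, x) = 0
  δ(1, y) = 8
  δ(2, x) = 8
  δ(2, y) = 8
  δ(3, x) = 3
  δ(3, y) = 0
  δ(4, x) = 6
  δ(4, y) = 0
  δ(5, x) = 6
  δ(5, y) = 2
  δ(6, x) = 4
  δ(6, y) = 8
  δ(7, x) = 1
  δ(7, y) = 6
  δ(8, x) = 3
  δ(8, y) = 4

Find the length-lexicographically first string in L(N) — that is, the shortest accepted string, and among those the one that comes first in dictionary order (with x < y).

yxy

A breadth-first search from 0 reaches an accepting state first via the path 0 → 4 → 6 → 8 on input yxy.
No string of length < 3 is accepted (BFS exhausts all shorter strings without reaching an accepting state), and yxy is the lexicographically least accepting string of length 3.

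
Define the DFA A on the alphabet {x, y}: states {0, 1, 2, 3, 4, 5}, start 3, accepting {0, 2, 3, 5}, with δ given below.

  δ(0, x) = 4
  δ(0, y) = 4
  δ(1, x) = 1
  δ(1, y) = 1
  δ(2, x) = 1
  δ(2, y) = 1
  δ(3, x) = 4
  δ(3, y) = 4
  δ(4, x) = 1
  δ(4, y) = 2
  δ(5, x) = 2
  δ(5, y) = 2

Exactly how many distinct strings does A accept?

The useful subgraph on states {2, 3, 4} is acyclic, so L(A) is finite; the longest accepting path visits 3 useful states, giving maximum string length 2.
Counting accepting paths from 3 by length: 1 of length 0, 2 of length 2. Total 3.

3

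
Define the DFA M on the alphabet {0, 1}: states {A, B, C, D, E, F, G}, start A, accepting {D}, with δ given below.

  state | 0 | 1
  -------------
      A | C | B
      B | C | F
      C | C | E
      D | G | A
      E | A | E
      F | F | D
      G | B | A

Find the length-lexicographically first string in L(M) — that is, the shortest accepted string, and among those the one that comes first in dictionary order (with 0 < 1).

111

A breadth-first search from A reaches an accepting state first via the path A → B → F → D on input 111.
No string of length < 3 is accepted (BFS exhausts all shorter strings without reaching an accepting state), and 111 is the lexicographically least accepting string of length 3.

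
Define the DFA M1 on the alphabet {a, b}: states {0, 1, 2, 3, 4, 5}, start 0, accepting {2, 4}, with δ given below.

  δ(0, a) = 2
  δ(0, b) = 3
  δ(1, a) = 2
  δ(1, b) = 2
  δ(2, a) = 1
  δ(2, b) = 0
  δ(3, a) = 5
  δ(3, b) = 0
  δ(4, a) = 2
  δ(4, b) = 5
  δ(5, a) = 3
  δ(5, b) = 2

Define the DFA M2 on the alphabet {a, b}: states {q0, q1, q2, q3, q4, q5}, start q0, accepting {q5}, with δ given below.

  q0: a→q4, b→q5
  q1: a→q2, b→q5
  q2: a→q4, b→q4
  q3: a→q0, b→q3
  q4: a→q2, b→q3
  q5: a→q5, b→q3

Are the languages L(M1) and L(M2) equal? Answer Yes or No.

No

The string a is accepted by M1 but rejected by M2.
So L(M1) ≠ L(M2).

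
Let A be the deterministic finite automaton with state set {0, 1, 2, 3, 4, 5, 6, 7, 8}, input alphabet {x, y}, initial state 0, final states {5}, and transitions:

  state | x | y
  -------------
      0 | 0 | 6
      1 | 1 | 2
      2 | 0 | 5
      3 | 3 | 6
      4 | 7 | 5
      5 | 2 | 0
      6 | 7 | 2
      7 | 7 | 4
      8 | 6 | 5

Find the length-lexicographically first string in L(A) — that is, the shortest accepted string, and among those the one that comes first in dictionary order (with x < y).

A breadth-first search from 0 reaches an accepting state first via the path 0 → 6 → 2 → 5 on input yyy.
No string of length < 3 is accepted (BFS exhausts all shorter strings without reaching an accepting state), and yyy is the lexicographically least accepting string of length 3.

yyy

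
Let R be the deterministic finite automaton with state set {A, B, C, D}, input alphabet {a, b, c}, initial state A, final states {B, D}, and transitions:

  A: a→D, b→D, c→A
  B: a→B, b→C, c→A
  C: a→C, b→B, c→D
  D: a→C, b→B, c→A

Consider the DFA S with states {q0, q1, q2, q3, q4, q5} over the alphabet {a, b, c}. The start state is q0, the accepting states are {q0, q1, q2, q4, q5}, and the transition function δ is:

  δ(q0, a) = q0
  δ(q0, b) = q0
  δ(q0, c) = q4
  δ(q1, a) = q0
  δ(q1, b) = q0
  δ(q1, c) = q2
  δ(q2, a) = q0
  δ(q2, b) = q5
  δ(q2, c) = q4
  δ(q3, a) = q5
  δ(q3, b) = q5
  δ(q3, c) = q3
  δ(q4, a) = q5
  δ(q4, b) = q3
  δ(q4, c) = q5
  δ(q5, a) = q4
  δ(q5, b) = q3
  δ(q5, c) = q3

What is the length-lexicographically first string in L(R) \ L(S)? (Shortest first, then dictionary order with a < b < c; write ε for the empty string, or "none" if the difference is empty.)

The string cb is accepted by R but not by S.
No shorter string lies in the difference, and cb is the lexicographically first length-2 string in L(R) \ L(S).

cb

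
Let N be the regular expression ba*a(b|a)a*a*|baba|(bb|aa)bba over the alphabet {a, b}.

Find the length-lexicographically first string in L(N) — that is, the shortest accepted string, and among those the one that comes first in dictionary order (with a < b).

By inspection of the expression, no string of length less than 3 matches, and baa is the lexicographically first match of length 3.

baa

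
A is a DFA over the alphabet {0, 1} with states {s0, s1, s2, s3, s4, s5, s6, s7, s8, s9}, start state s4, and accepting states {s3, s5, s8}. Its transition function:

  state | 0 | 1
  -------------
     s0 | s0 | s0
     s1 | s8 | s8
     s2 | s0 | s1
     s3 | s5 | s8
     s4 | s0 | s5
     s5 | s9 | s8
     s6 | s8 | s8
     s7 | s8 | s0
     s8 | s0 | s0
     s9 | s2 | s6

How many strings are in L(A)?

The useful subgraph on states {s1, s2, s4, s5, s6, s8, s9} is acyclic, so L(A) is finite; the longest accepting path visits 6 useful states, giving maximum string length 5.
Counting accepting paths from s4 by length: 1 of length 1, 1 of length 2, 2 of length 4, 2 of length 5. Total 6.

6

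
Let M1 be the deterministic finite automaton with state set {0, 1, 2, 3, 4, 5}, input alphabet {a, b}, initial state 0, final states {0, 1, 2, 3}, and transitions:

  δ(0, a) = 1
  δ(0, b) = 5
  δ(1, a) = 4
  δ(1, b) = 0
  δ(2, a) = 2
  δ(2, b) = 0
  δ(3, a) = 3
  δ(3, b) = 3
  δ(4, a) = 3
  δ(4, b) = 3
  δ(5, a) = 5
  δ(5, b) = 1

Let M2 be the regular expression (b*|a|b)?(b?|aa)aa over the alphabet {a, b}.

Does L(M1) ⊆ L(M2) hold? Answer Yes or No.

The empty string ε is in L(M1) but not in L(M2).
So L(M1) ⊄ L(M2).

No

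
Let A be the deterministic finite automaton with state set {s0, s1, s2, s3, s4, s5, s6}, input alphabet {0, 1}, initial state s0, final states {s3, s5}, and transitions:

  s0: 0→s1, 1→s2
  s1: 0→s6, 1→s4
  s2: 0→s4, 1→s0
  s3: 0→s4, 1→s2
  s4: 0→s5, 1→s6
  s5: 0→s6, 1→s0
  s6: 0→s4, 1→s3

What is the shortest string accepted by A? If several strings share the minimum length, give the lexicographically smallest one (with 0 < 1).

A breadth-first search from s0 reaches an accepting state first via the path s0 → s1 → s6 → s3 on input 001.
No string of length < 3 is accepted (BFS exhausts all shorter strings without reaching an accepting state), and 001 is the lexicographically least accepting string of length 3.

001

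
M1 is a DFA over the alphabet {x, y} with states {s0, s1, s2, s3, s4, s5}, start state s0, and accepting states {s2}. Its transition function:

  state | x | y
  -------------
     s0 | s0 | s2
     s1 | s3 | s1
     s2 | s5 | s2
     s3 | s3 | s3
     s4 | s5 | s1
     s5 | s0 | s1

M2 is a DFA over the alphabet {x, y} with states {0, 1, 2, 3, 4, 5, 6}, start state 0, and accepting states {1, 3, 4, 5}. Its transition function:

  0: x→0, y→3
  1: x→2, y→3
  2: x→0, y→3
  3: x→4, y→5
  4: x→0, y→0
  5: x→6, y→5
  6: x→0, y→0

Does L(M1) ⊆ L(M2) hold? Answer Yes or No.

Exploring the product automaton M1 × M2 from the start pair (s0, 0), following both machines on each input symbol, reaches 13 state pairs: (s0, 0), (s2, 3), (s5, 4), (s2, 5), (s1, 0), (s5, 6), (s3, 0), (s1, 3), (s3, 3), (s3, 4), (s1, 5), (s3, 5), (s3, 6).
M1 accepts in {s2} and M2 accepts in {1, 3, 4, 5}. The reachable pairs whose M1-component is accepting are (s2, 3), (s2, 5); in each of them the M2-component is accepting too, so the product for L(M1) \ L(M2) (M1-component accepting, M2-component rejecting) has no reachable accepting pair and the difference is empty.
Hence every string in L(M1) is also in L(M2).

Yes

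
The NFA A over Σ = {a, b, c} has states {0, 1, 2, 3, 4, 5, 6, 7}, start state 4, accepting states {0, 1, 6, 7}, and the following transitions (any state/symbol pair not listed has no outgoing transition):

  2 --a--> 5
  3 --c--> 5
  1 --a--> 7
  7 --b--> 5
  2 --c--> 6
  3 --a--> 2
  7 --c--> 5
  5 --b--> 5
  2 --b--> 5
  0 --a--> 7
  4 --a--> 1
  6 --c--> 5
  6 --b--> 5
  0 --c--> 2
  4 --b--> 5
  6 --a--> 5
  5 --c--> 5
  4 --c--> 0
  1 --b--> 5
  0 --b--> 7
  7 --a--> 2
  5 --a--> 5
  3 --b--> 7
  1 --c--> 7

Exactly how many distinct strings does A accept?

The useful subgraph on states {0, 1, 2, 4, 6, 7} is acyclic, so L(A) is finite; the longest accepting path visits 5 useful states, giving maximum string length 4.
Counting accepting paths from 4 by length: 2 of length 1, 4 of length 2, 1 of length 3, 4 of length 4. Total 11.

11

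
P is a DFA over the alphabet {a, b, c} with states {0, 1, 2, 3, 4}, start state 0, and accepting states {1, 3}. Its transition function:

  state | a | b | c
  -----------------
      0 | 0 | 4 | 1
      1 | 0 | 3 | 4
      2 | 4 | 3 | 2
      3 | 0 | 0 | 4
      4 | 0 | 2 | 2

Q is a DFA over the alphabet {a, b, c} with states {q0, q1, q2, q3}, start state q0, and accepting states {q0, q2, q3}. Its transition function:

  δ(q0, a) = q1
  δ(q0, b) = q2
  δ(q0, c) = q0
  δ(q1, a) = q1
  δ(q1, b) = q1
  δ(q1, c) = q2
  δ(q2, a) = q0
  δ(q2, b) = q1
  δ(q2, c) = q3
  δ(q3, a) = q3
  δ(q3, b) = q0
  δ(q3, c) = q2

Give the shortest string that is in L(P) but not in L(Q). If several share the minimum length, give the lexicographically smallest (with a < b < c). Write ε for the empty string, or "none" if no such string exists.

The string acb is accepted by P but not by Q.
No shorter string lies in the difference, and acb is the lexicographically first length-3 string in L(P) \ L(Q).

acb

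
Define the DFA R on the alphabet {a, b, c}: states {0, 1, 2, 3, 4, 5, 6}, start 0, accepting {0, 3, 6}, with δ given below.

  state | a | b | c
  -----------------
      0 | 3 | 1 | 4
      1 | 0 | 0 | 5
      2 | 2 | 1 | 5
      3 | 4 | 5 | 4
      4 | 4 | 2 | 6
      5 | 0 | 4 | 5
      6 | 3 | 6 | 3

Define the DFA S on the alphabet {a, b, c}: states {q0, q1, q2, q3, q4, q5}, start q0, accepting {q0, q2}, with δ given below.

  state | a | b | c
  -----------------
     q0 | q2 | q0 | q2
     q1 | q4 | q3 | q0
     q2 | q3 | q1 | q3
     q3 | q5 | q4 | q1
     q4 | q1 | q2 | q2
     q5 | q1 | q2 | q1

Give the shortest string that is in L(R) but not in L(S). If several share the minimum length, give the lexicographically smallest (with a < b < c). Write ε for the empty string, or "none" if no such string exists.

The string cc is accepted by R but not by S.
No shorter string lies in the difference, and cc is the lexicographically first length-2 string in L(R) \ L(S).

cc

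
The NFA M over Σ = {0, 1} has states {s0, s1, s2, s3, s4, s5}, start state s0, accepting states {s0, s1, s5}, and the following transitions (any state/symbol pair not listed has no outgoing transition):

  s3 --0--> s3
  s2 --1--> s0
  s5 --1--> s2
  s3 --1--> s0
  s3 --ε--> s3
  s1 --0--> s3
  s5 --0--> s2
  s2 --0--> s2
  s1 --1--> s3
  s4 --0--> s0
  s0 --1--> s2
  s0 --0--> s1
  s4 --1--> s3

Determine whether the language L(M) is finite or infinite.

infinite

State s0 is reachable from the start and can reach an accepting state, and it lies on the cycle s0 → s1 → s3 → s0.
Traversing that cycle any number of times yields accepted strings of unbounded length, so the language is infinite.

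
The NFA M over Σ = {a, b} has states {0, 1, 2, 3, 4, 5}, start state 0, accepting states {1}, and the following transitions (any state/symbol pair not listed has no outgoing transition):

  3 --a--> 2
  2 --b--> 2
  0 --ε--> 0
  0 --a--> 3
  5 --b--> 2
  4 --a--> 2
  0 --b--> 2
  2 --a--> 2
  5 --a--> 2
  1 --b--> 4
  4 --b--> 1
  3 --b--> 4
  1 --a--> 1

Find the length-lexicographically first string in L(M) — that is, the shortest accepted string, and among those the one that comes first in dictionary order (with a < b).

abb

A breadth-first search from 0 reaches an accepting state first via the path 0 → 3 → 4 → 1 on input abb.
No string of length < 3 is accepted (BFS exhausts all shorter strings without reaching an accepting state), and abb is the lexicographically least accepting string of length 3.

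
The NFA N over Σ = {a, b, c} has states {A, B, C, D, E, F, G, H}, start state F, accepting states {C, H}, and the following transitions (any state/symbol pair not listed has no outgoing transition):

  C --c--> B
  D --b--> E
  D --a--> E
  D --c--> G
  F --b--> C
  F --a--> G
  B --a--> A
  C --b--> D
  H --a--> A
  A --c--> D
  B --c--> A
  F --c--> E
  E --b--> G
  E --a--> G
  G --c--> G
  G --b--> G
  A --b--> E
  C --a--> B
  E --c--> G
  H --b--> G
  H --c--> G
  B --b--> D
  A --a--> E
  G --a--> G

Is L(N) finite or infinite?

finite

The useful states (reachable from F and able to reach an accepting state) are {C, F}.
Restricted to these states the transition graph has no cycle, so every accepting path has bounded length and L is finite.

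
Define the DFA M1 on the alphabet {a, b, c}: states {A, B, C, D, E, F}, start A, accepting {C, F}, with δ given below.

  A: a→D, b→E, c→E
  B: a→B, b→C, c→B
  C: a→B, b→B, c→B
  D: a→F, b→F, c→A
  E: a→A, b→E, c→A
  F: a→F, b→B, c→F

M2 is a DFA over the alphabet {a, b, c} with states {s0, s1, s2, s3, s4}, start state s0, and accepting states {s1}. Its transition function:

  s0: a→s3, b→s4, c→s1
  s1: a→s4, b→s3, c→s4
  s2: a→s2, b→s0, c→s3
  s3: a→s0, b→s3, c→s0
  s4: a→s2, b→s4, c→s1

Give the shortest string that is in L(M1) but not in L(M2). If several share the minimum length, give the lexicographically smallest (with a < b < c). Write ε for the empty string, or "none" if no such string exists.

The string aa is accepted by M1 but not by M2.
No shorter string lies in the difference, and aa is the lexicographically first length-2 string in L(M1) \ L(M2).

aa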